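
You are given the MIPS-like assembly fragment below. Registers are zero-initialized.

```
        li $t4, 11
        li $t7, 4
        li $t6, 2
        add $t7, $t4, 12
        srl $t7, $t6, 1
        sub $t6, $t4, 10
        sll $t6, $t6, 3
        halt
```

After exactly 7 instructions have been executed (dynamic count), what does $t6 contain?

li $t4, 11 → $t4=11
li $t7, 4 → $t7=4
li $t6, 2 → $t6=2
add $t7, $t4, 12 → $t7=11+12=23
srl $t7, $t6, 1 → $t7=2>>1=1
sub $t6, $t4, 10 → $t6=11-10=1
sll $t6, $t6, 3 → $t6=1<<3=8
After step 7: $t6 = 8.

8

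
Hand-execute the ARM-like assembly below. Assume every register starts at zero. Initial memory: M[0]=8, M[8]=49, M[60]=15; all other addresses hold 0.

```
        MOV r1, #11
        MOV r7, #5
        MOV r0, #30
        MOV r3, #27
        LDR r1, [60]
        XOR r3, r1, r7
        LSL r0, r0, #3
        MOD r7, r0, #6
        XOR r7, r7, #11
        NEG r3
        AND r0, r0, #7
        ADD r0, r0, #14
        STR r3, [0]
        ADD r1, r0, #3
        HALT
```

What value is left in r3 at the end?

r1=11
r7=5
r0=30
r3=27
r1=M[60]=15
r3=15^5=10
r0=30<<3=240
r7=240%6=0
r7=0^11=11
r3=-(10)=-10
r0=240&7=0
r0=0+14=14
STR r3, [0] → M[0]=-10
r1=14+3=17
halt.

-10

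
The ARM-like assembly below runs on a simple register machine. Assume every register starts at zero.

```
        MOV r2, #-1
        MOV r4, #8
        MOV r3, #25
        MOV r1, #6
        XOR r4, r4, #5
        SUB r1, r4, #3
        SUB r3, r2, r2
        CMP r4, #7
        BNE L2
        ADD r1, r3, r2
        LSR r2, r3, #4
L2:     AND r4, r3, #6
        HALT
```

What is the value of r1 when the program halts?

10

r2=-1
r4=8
r3=25
r1=6
r4=8^5=13
r1=13-3=10
r3=(-1)-(-1)=0
CMP r4, #7  (cmp 13,7)
BNE L2: taken
r4=0&6=0
halt.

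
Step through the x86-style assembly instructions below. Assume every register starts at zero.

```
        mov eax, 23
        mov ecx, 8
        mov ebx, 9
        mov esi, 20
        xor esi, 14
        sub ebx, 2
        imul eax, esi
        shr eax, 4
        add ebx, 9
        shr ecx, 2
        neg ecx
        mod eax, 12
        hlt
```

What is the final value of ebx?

16

mov eax, 23 → eax=23
mov ecx, 8 → ecx=8
mov ebx, 9 → ebx=9
mov esi, 20 → esi=20
xor esi, 14 → esi=20^14=26
sub ebx, 2 → ebx=9-2=7
imul eax, esi → eax=23*26=598
shr eax, 4 → eax=598>>4=37
add ebx, 9 → ebx=7+9=16
shr ecx, 2 → ecx=8>>2=2
neg ecx → ecx=-(2)=-2
mod eax, 12 → eax=37%12=1
halt.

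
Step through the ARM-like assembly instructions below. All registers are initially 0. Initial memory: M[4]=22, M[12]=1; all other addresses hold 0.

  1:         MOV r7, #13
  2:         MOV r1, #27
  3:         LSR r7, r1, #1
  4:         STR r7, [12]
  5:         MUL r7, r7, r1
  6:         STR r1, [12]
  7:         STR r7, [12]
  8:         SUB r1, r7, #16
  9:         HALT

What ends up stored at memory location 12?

351

r7=13
r1=27
r7=27>>1=13
STR r7, [12] → M[12]=13
r7=13*27=351
STR r1, [12] → M[12]=27
STR r7, [12] → M[12]=351
r1=351-16=335
halt.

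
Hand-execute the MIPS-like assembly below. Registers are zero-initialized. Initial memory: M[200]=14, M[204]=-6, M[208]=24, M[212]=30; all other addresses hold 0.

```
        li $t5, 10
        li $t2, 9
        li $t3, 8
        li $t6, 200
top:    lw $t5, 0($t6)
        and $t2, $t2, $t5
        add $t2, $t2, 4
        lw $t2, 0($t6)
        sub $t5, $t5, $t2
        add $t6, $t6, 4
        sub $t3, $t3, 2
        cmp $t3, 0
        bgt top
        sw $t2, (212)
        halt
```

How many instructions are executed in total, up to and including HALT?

$t5=10
$t2=9
$t3=8
$t6=200
$t5=M[200]=14
$t2=9&14=8
$t2=8+4=12
$t2=M[200]=14
$t5=14-14=0
$t6=200+4=204
$t3=8-2=6
cmp $t3, 0  (cmp 6,0)
bgt top: taken
$t5=M[204]=-6
$t2=14&(-6)=10
$t2=10+4=14
$t2=M[204]=-6
$t5=(-6)-(-6)=0
$t6=204+4=208
$t3=6-2=4
cmp $t3, 0  (cmp 4,0)
bgt top: taken
$t5=M[208]=24
$t2=(-6)&24=24
$t2=24+4=28
$t2=M[208]=24
$t5=24-24=0
$t6=208+4=212
$t3=4-2=2
cmp $t3, 0  (cmp 2,0)
bgt top: taken
$t5=M[212]=30
$t2=24&30=24
$t2=24+4=28
$t2=M[212]=30
$t5=30-30=0
$t6=212+4=216
$t3=2-2=0
cmp $t3, 0  (cmp 0,0)
bgt top: not taken
sw $t2, (212) → M[212]=30
halt.
Total executed instructions: 42.

42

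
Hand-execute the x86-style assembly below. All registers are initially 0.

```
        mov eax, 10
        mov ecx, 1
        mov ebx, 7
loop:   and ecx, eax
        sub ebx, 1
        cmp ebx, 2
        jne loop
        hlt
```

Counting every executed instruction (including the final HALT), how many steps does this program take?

24

after mov eax, 10: eax=10
after mov ecx, 1: ecx=1
after mov ebx, 7: ebx=7
after and ecx, eax: ecx=1&10=0
after sub ebx, 1: ebx=7-1=6
cmp ebx, 2  (cmp 6,2)
jne loop: taken
after and ecx, eax: ecx=0&10=0
after sub ebx, 1: ebx=6-1=5
cmp ebx, 2  (cmp 5,2)
jne loop: taken
after and ecx, eax: ecx=0&10=0
after sub ebx, 1: ebx=5-1=4
cmp ebx, 2  (cmp 4,2)
jne loop: taken
after and ecx, eax: ecx=0&10=0
after sub ebx, 1: ebx=4-1=3
cmp ebx, 2  (cmp 3,2)
jne loop: taken
after and ecx, eax: ecx=0&10=0
after sub ebx, 1: ebx=3-1=2
cmp ebx, 2  (cmp 2,2)
jne loop: not taken
halt.
Total executed instructions: 24.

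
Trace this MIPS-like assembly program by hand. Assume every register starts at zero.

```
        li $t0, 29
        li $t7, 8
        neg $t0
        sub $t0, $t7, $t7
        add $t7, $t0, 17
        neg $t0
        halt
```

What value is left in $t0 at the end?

$t0=29
$t7=8
$t0=-(29)=-29
$t0=8-8=0
$t7=0+17=17
$t0=-(0)=0
halt.

0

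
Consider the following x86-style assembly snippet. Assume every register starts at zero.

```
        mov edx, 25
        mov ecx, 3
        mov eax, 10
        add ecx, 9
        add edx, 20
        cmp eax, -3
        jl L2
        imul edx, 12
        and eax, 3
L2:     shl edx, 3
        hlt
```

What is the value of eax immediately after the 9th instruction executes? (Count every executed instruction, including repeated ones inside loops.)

2

edx=25
ecx=3
eax=10
ecx=3+9=12
edx=25+20=45
cmp eax, -3  (cmp 10,-3)
jl L2: not taken
edx=45*12=540
eax=10&3=2
After step 9: eax = 2.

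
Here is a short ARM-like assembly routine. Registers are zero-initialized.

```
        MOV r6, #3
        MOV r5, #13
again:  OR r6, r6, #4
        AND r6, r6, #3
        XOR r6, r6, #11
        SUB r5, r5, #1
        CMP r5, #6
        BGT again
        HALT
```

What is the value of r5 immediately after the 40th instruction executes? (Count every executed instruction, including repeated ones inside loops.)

7

MOV r6, #3 → r6=3
MOV r5, #13 → r5=13
OR r6, r6, #4 → r6=3|4=7
AND r6, r6, #3 → r6=7&3=3
XOR r6, r6, #11 → r6=3^11=8
SUB r5, r5, #1 → r5=13-1=12
CMP r5, #6  (cmp 12,6)
BGT again: taken
OR r6, r6, #4 → r6=8|4=12
AND r6, r6, #3 → r6=12&3=0
XOR r6, r6, #11 → r6=0^11=11
SUB r5, r5, #1 → r5=12-1=11
CMP r5, #6  (cmp 11,6)
BGT again: taken
OR r6, r6, #4 → r6=11|4=15
AND r6, r6, #3 → r6=15&3=3
XOR r6, r6, #11 → r6=3^11=8
SUB r5, r5, #1 → r5=11-1=10
CMP r5, #6  (cmp 10,6)
BGT again: taken
OR r6, r6, #4 → r6=8|4=12
AND r6, r6, #3 → r6=12&3=0
XOR r6, r6, #11 → r6=0^11=11
SUB r5, r5, #1 → r5=10-1=9
CMP r5, #6  (cmp 9,6)
BGT again: taken
OR r6, r6, #4 → r6=11|4=15
AND r6, r6, #3 → r6=15&3=3
XOR r6, r6, #11 → r6=3^11=8
SUB r5, r5, #1 → r5=9-1=8
CMP r5, #6  (cmp 8,6)
BGT again: taken
OR r6, r6, #4 → r6=8|4=12
AND r6, r6, #3 → r6=12&3=0
XOR r6, r6, #11 → r6=0^11=11
SUB r5, r5, #1 → r5=8-1=7
CMP r5, #6  (cmp 7,6)
BGT again: taken
OR r6, r6, #4 → r6=11|4=15
AND r6, r6, #3 → r6=15&3=3
After step 40: r5 = 7.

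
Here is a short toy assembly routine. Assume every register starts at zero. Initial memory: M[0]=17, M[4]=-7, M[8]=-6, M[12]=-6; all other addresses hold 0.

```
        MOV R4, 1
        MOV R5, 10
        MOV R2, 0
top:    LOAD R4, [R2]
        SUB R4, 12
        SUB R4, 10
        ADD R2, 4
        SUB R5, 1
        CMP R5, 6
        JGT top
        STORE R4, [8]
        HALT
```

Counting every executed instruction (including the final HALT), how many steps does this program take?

33

R4=1
R5=10
R2=0
R4=M[0]=17
R4=17-12=5
R4=5-10=-5
R2=0+4=4
R5=10-1=9
CMP R5, 6  (cmp 9,6)
JGT top: taken
R4=M[4]=-7
R4=(-7)-12=-19
R4=(-19)-10=-29
R2=4+4=8
R5=9-1=8
CMP R5, 6  (cmp 8,6)
JGT top: taken
R4=M[8]=-6
R4=(-6)-12=-18
R4=(-18)-10=-28
R2=8+4=12
R5=8-1=7
CMP R5, 6  (cmp 7,6)
JGT top: taken
R4=M[12]=-6
R4=(-6)-12=-18
R4=(-18)-10=-28
R2=12+4=16
R5=7-1=6
CMP R5, 6  (cmp 6,6)
JGT top: not taken
STORE R4, [8] → M[8]=-28
halt.
Total executed instructions: 33.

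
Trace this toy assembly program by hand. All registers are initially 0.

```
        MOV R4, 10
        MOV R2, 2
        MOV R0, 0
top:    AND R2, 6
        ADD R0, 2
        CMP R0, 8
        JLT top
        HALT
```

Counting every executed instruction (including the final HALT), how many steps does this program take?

after MOV R4, 10: R4=10
after MOV R2, 2: R2=2
after MOV R0, 0: R0=0
after AND R2, 6: R2=2&6=2
after ADD R0, 2: R0=0+2=2
CMP R0, 8  (cmp 2,8)
JLT top: taken
after AND R2, 6: R2=2&6=2
after ADD R0, 2: R0=2+2=4
CMP R0, 8  (cmp 4,8)
JLT top: taken
after AND R2, 6: R2=2&6=2
after ADD R0, 2: R0=4+2=6
CMP R0, 8  (cmp 6,8)
JLT top: taken
after AND R2, 6: R2=2&6=2
after ADD R0, 2: R0=6+2=8
CMP R0, 8  (cmp 8,8)
JLT top: not taken
halt.
Total executed instructions: 20.

20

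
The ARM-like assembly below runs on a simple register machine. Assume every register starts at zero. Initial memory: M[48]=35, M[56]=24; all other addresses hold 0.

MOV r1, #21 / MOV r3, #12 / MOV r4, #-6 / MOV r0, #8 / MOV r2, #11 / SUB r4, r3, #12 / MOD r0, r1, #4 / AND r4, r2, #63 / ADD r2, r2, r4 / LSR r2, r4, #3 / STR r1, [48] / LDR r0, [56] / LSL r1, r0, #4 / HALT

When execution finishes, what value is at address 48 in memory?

after MOV r1, #21: r1=21
after MOV r3, #12: r3=12
after MOV r4, #-6: r4=-6
after MOV r0, #8: r0=8
after MOV r2, #11: r2=11
after SUB r4, r3, #12: r4=12-12=0
after MOD r0, r1, #4: r0=21%4=1
after AND r4, r2, #63: r4=11&63=11
after ADD r2, r2, r4: r2=11+11=22
after LSR r2, r4, #3: r2=11>>3=1
STR r1, [48] → M[48]=21
after LDR r0, [56]: r0=M[56]=24
after LSL r1, r0, #4: r1=24<<4=384
halt.

21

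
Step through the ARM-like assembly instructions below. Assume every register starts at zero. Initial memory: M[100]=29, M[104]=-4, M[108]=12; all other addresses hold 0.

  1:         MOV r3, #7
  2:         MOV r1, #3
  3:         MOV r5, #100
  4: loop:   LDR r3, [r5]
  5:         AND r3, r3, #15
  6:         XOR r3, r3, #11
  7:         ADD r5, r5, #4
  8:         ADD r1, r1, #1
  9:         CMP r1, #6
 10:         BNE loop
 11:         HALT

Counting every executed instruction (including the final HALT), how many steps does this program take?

25

r3=7
r1=3
r5=100
r3=M[100]=29
r3=29&15=13
r3=13^11=6
r5=100+4=104
r1=3+1=4
CMP r1, #6  (cmp 4,6)
BNE loop: taken
r3=M[104]=-4
r3=(-4)&15=12
r3=12^11=7
r5=104+4=108
r1=4+1=5
CMP r1, #6  (cmp 5,6)
BNE loop: taken
r3=M[108]=12
r3=12&15=12
r3=12^11=7
r5=108+4=112
r1=5+1=6
CMP r1, #6  (cmp 6,6)
BNE loop: not taken
halt.
Total executed instructions: 25.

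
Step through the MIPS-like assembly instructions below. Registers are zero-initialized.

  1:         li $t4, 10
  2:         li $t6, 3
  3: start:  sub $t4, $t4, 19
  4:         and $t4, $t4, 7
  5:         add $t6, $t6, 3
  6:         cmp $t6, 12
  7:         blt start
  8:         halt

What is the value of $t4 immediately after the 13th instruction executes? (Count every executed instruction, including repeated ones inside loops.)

after li $t4, 10: $t4=10
after li $t6, 3: $t6=3
after sub $t4, $t4, 19: $t4=10-19=-9
after and $t4, $t4, 7: $t4=(-9)&7=7
after add $t6, $t6, 3: $t6=3+3=6
cmp $t6, 12  (cmp 6,12)
blt start: taken
after sub $t4, $t4, 19: $t4=7-19=-12
after and $t4, $t4, 7: $t4=(-12)&7=4
after add $t6, $t6, 3: $t6=6+3=9
cmp $t6, 12  (cmp 9,12)
blt start: taken
after sub $t4, $t4, 19: $t4=4-19=-15
After step 13: $t4 = -15.

-15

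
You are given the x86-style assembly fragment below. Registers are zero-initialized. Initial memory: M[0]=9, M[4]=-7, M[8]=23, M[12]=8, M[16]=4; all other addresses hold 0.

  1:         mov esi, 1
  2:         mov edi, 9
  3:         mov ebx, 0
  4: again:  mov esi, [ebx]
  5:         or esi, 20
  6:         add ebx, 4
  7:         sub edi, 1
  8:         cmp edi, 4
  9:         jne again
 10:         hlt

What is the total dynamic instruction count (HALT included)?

34

mov esi, 1 → esi=1
mov edi, 9 → edi=9
mov ebx, 0 → ebx=0
mov esi, [ebx] → esi=M[0]=9
or esi, 20 → esi=9|20=29
add ebx, 4 → ebx=0+4=4
sub edi, 1 → edi=9-1=8
cmp edi, 4  (cmp 8,4)
jne again: taken
mov esi, [ebx] → esi=M[4]=-7
or esi, 20 → esi=(-7)|20=-3
add ebx, 4 → ebx=4+4=8
sub edi, 1 → edi=8-1=7
cmp edi, 4  (cmp 7,4)
jne again: taken
mov esi, [ebx] → esi=M[8]=23
or esi, 20 → esi=23|20=23
add ebx, 4 → ebx=8+4=12
sub edi, 1 → edi=7-1=6
cmp edi, 4  (cmp 6,4)
jne again: taken
mov esi, [ebx] → esi=M[12]=8
or esi, 20 → esi=8|20=28
add ebx, 4 → ebx=12+4=16
sub edi, 1 → edi=6-1=5
cmp edi, 4  (cmp 5,4)
jne again: taken
mov esi, [ebx] → esi=M[16]=4
or esi, 20 → esi=4|20=20
add ebx, 4 → ebx=16+4=20
sub edi, 1 → edi=5-1=4
cmp edi, 4  (cmp 4,4)
jne again: not taken
halt.
Total executed instructions: 34.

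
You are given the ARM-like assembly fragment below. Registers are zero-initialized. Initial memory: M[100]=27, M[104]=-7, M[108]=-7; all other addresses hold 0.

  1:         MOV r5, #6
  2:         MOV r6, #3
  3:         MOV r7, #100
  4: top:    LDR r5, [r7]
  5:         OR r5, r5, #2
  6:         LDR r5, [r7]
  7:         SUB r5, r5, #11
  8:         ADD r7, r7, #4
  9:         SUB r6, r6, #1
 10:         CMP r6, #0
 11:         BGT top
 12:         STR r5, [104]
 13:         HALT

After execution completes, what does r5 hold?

after MOV r5, #6: r5=6
after MOV r6, #3: r6=3
after MOV r7, #100: r7=100
after LDR r5, [r7]: r5=M[100]=27
after OR r5, r5, #2: r5=27|2=27
after LDR r5, [r7]: r5=M[100]=27
after SUB r5, r5, #11: r5=27-11=16
after ADD r7, r7, #4: r7=100+4=104
after SUB r6, r6, #1: r6=3-1=2
CMP r6, #0  (cmp 2,0)
BGT top: taken
after LDR r5, [r7]: r5=M[104]=-7
after OR r5, r5, #2: r5=(-7)|2=-5
after LDR r5, [r7]: r5=M[104]=-7
after SUB r5, r5, #11: r5=(-7)-11=-18
after ADD r7, r7, #4: r7=104+4=108
after SUB r6, r6, #1: r6=2-1=1
CMP r6, #0  (cmp 1,0)
BGT top: taken
after LDR r5, [r7]: r5=M[108]=-7
after OR r5, r5, #2: r5=(-7)|2=-5
after LDR r5, [r7]: r5=M[108]=-7
after SUB r5, r5, #11: r5=(-7)-11=-18
after ADD r7, r7, #4: r7=108+4=112
after SUB r6, r6, #1: r6=1-1=0
CMP r6, #0  (cmp 0,0)
BGT top: not taken
STR r5, [104] → M[104]=-18
halt.

-18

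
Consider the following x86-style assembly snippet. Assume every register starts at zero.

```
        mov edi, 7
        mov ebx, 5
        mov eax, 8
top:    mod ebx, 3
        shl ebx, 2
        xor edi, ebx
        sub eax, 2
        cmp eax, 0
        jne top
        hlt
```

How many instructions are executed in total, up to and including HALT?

28

after mov edi, 7: edi=7
after mov ebx, 5: ebx=5
after mov eax, 8: eax=8
after mod ebx, 3: ebx=5%3=2
after shl ebx, 2: ebx=2<<2=8
after xor edi, ebx: edi=7^8=15
after sub eax, 2: eax=8-2=6
cmp eax, 0  (cmp 6,0)
jne top: taken
after mod ebx, 3: ebx=8%3=2
after shl ebx, 2: ebx=2<<2=8
after xor edi, ebx: edi=15^8=7
after sub eax, 2: eax=6-2=4
cmp eax, 0  (cmp 4,0)
jne top: taken
after mod ebx, 3: ebx=8%3=2
after shl ebx, 2: ebx=2<<2=8
after xor edi, ebx: edi=7^8=15
after sub eax, 2: eax=4-2=2
cmp eax, 0  (cmp 2,0)
jne top: taken
after mod ebx, 3: ebx=8%3=2
after shl ebx, 2: ebx=2<<2=8
after xor edi, ebx: edi=15^8=7
after sub eax, 2: eax=2-2=0
cmp eax, 0  (cmp 0,0)
jne top: not taken
halt.
Total executed instructions: 28.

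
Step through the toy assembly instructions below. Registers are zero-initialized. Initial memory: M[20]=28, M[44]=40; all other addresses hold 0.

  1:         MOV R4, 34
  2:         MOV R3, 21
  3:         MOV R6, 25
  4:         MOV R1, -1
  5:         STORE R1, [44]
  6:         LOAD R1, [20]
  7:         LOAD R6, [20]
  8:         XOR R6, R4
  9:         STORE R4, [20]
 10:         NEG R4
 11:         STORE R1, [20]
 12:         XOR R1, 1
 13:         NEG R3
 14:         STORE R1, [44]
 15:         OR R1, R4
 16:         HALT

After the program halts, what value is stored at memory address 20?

MOV R4, 34 → R4=34
MOV R3, 21 → R3=21
MOV R6, 25 → R6=25
MOV R1, -1 → R1=-1
STORE R1, [44] → M[44]=-1
LOAD R1, [20] → R1=M[20]=28
LOAD R6, [20] → R6=M[20]=28
XOR R6, R4 → R6=28^34=62
STORE R4, [20] → M[20]=34
NEG R4 → R4=-(34)=-34
STORE R1, [20] → M[20]=28
XOR R1, 1 → R1=28^1=29
NEG R3 → R3=-(21)=-21
STORE R1, [44] → M[44]=29
OR R1, R4 → R1=29|(-34)=-33
halt.

28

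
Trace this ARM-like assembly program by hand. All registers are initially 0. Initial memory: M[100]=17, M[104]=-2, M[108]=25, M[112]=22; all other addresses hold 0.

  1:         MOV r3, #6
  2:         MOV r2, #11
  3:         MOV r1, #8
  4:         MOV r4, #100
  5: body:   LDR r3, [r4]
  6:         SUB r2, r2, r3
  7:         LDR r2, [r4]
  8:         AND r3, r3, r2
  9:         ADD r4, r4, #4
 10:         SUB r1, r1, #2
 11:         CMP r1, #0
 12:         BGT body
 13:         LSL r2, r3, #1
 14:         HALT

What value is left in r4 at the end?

116

r3=6
r2=11
r1=8
r4=100
r3=M[100]=17
r2=11-17=-6
r2=M[100]=17
r3=17&17=17
r4=100+4=104
r1=8-2=6
CMP r1, #0  (cmp 6,0)
BGT body: taken
r3=M[104]=-2
r2=17-(-2)=19
r2=M[104]=-2
r3=(-2)&(-2)=-2
r4=104+4=108
r1=6-2=4
CMP r1, #0  (cmp 4,0)
BGT body: taken
r3=M[108]=25
r2=(-2)-25=-27
r2=M[108]=25
r3=25&25=25
r4=108+4=112
r1=4-2=2
CMP r1, #0  (cmp 2,0)
BGT body: taken
r3=M[112]=22
r2=25-22=3
r2=M[112]=22
r3=22&22=22
r4=112+4=116
r1=2-2=0
CMP r1, #0  (cmp 0,0)
BGT body: not taken
r2=22<<1=44
halt.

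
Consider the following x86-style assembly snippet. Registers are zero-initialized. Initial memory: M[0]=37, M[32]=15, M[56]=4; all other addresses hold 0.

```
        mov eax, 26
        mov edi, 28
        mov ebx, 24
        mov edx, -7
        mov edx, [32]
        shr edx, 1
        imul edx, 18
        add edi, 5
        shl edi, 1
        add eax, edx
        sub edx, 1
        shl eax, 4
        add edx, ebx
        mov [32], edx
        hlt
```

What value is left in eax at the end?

2432

eax=26
edi=28
ebx=24
edx=-7
edx=M[32]=15
edx=15>>1=7
edx=7*18=126
edi=28+5=33
edi=33<<1=66
eax=26+126=152
edx=126-1=125
eax=152<<4=2432
edx=125+24=149
mov [32], edx → M[32]=149
halt.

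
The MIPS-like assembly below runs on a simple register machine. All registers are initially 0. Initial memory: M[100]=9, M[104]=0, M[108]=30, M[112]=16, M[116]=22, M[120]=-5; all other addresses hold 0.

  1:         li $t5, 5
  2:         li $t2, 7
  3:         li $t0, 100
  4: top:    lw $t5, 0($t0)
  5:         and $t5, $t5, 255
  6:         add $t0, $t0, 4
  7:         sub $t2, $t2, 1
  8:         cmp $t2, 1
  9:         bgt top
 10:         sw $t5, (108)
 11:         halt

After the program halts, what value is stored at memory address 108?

251

$t5=5
$t2=7
$t0=100
$t5=M[100]=9
$t5=9&255=9
$t0=100+4=104
$t2=7-1=6
cmp $t2, 1  (cmp 6,1)
bgt top: taken
$t5=M[104]=0
$t5=0&255=0
$t0=104+4=108
$t2=6-1=5
cmp $t2, 1  (cmp 5,1)
bgt top: taken
$t5=M[108]=30
$t5=30&255=30
$t0=108+4=112
$t2=5-1=4
cmp $t2, 1  (cmp 4,1)
bgt top: taken
$t5=M[112]=16
$t5=16&255=16
$t0=112+4=116
$t2=4-1=3
cmp $t2, 1  (cmp 3,1)
bgt top: taken
$t5=M[116]=22
$t5=22&255=22
$t0=116+4=120
$t2=3-1=2
cmp $t2, 1  (cmp 2,1)
bgt top: taken
$t5=M[120]=-5
$t5=(-5)&255=251
$t0=120+4=124
$t2=2-1=1
cmp $t2, 1  (cmp 1,1)
bgt top: not taken
sw $t5, (108) → M[108]=251
halt.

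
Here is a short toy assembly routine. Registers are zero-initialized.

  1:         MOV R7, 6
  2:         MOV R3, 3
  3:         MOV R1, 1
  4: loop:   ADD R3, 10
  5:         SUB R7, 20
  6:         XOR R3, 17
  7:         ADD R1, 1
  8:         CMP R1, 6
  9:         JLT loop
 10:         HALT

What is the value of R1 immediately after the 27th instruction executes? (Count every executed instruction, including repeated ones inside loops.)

5

MOV R7, 6 → R7=6
MOV R3, 3 → R3=3
MOV R1, 1 → R1=1
ADD R3, 10 → R3=3+10=13
SUB R7, 20 → R7=6-20=-14
XOR R3, 17 → R3=13^17=28
ADD R1, 1 → R1=1+1=2
CMP R1, 6  (cmp 2,6)
JLT loop: taken
ADD R3, 10 → R3=28+10=38
SUB R7, 20 → R7=(-14)-20=-34
XOR R3, 17 → R3=38^17=55
ADD R1, 1 → R1=2+1=3
CMP R1, 6  (cmp 3,6)
JLT loop: taken
ADD R3, 10 → R3=55+10=65
SUB R7, 20 → R7=(-34)-20=-54
XOR R3, 17 → R3=65^17=80
ADD R1, 1 → R1=3+1=4
CMP R1, 6  (cmp 4,6)
JLT loop: taken
ADD R3, 10 → R3=80+10=90
SUB R7, 20 → R7=(-54)-20=-74
XOR R3, 17 → R3=90^17=75
ADD R1, 1 → R1=4+1=5
CMP R1, 6  (cmp 5,6)
JLT loop: taken
After step 27: R1 = 5.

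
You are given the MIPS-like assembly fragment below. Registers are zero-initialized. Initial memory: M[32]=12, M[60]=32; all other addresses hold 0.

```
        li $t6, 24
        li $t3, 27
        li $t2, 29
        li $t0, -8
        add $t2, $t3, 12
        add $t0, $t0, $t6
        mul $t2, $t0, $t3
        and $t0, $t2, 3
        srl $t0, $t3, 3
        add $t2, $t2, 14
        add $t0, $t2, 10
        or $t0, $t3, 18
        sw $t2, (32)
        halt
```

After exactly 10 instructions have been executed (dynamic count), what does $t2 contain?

446

$t6=24
$t3=27
$t2=29
$t0=-8
$t2=27+12=39
$t0=(-8)+24=16
$t2=16*27=432
$t0=432&3=0
$t0=27>>3=3
$t2=432+14=446
After step 10: $t2 = 446.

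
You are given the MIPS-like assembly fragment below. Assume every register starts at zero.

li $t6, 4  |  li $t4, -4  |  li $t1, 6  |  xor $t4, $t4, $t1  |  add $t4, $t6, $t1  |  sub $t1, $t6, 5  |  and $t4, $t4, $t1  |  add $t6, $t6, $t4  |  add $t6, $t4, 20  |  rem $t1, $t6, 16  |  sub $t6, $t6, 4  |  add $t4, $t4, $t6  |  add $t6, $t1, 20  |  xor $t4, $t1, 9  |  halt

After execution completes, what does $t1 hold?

14

after li $t6, 4: $t6=4
after li $t4, -4: $t4=-4
after li $t1, 6: $t1=6
after xor $t4, $t4, $t1: $t4=(-4)^6=-6
after add $t4, $t6, $t1: $t4=4+6=10
after sub $t1, $t6, 5: $t1=4-5=-1
after and $t4, $t4, $t1: $t4=10&(-1)=10
after add $t6, $t6, $t4: $t6=4+10=14
after add $t6, $t4, 20: $t6=10+20=30
after rem $t1, $t6, 16: $t1=30%16=14
after sub $t6, $t6, 4: $t6=30-4=26
after add $t4, $t4, $t6: $t4=10+26=36
after add $t6, $t1, 20: $t6=14+20=34
after xor $t4, $t1, 9: $t4=14^9=7
halt.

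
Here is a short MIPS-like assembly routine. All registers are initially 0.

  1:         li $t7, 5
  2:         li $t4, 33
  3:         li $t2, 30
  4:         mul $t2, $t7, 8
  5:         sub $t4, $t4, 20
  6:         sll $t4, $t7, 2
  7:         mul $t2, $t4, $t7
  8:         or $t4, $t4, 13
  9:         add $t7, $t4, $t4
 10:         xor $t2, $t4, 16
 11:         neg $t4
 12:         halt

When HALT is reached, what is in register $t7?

58

$t7=5
$t4=33
$t2=30
$t2=5*8=40
$t4=33-20=13
$t4=5<<2=20
$t2=20*5=100
$t4=20|13=29
$t7=29+29=58
$t2=29^16=13
$t4=-(29)=-29
halt.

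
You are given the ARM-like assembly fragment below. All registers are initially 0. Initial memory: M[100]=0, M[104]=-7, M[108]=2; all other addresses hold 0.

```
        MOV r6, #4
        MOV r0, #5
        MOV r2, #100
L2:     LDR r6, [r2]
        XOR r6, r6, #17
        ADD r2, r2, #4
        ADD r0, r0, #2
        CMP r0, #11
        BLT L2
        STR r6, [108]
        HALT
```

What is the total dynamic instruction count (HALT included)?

23

MOV r6, #4 → r6=4
MOV r0, #5 → r0=5
MOV r2, #100 → r2=100
LDR r6, [r2] → r6=M[100]=0
XOR r6, r6, #17 → r6=0^17=17
ADD r2, r2, #4 → r2=100+4=104
ADD r0, r0, #2 → r0=5+2=7
CMP r0, #11  (cmp 7,11)
BLT L2: taken
LDR r6, [r2] → r6=M[104]=-7
XOR r6, r6, #17 → r6=(-7)^17=-24
ADD r2, r2, #4 → r2=104+4=108
ADD r0, r0, #2 → r0=7+2=9
CMP r0, #11  (cmp 9,11)
BLT L2: taken
LDR r6, [r2] → r6=M[108]=2
XOR r6, r6, #17 → r6=2^17=19
ADD r2, r2, #4 → r2=108+4=112
ADD r0, r0, #2 → r0=9+2=11
CMP r0, #11  (cmp 11,11)
BLT L2: not taken
STR r6, [108] → M[108]=19
halt.
Total executed instructions: 23.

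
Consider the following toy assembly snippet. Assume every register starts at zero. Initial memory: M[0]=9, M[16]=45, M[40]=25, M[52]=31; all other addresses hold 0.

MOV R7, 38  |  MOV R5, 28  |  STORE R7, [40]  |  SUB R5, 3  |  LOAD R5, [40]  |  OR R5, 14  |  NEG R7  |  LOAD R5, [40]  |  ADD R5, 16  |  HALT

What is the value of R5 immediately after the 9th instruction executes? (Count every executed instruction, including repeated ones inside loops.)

MOV R7, 38 → R7=38
MOV R5, 28 → R5=28
STORE R7, [40] → M[40]=38
SUB R5, 3 → R5=28-3=25
LOAD R5, [40] → R5=M[40]=38
OR R5, 14 → R5=38|14=46
NEG R7 → R7=-(38)=-38
LOAD R5, [40] → R5=M[40]=38
ADD R5, 16 → R5=38+16=54
After step 9: R5 = 54.

54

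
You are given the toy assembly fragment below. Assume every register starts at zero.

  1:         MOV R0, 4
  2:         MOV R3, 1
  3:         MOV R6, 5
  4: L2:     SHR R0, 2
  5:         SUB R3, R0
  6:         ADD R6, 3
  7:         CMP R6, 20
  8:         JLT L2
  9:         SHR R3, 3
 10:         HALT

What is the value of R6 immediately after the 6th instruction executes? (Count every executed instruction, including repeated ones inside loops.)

8

MOV R0, 4 → R0=4
MOV R3, 1 → R3=1
MOV R6, 5 → R6=5
SHR R0, 2 → R0=4>>2=1
SUB R3, R0 → R3=1-1=0
ADD R6, 3 → R6=5+3=8
After step 6: R6 = 8.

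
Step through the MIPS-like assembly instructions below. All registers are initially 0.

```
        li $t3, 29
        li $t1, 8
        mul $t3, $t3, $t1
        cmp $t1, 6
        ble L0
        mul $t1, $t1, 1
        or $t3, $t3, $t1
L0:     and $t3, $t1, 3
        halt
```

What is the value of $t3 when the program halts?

$t3=29
$t1=8
$t3=29*8=232
cmp $t1, 6  (cmp 8,6)
ble L0: not taken
$t1=8*1=8
$t3=232|8=232
$t3=8&3=0
halt.

0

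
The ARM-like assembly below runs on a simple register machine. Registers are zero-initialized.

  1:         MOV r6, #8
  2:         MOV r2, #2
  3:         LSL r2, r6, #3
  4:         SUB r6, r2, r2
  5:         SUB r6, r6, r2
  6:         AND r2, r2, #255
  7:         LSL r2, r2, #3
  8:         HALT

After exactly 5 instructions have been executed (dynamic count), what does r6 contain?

-64

r6=8
r2=2
r2=8<<3=64
r6=64-64=0
r6=0-64=-64
After step 5: r6 = -64.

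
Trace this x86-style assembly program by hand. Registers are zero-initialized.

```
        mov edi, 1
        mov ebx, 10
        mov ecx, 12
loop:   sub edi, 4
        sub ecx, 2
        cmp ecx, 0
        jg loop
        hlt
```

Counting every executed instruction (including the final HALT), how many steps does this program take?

after mov edi, 1: edi=1
after mov ebx, 10: ebx=10
after mov ecx, 12: ecx=12
after sub edi, 4: edi=1-4=-3
after sub ecx, 2: ecx=12-2=10
cmp ecx, 0  (cmp 10,0)
jg loop: taken
after sub edi, 4: edi=(-3)-4=-7
after sub ecx, 2: ecx=10-2=8
cmp ecx, 0  (cmp 8,0)
jg loop: taken
after sub edi, 4: edi=(-7)-4=-11
after sub ecx, 2: ecx=8-2=6
cmp ecx, 0  (cmp 6,0)
jg loop: taken
after sub edi, 4: edi=(-11)-4=-15
after sub ecx, 2: ecx=6-2=4
cmp ecx, 0  (cmp 4,0)
jg loop: taken
after sub edi, 4: edi=(-15)-4=-19
after sub ecx, 2: ecx=4-2=2
cmp ecx, 0  (cmp 2,0)
jg loop: taken
after sub edi, 4: edi=(-19)-4=-23
after sub ecx, 2: ecx=2-2=0
cmp ecx, 0  (cmp 0,0)
jg loop: not taken
halt.
Total executed instructions: 28.

28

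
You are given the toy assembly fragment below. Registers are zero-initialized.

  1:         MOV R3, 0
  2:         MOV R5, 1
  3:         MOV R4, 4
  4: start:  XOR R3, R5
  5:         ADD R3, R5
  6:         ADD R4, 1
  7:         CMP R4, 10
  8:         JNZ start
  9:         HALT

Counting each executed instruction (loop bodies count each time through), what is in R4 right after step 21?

8

R3=0
R5=1
R4=4
R3=0^1=1
R3=1+1=2
R4=4+1=5
CMP R4, 10  (cmp 5,10)
JNZ start: taken
R3=2^1=3
R3=3+1=4
R4=5+1=6
CMP R4, 10  (cmp 6,10)
JNZ start: taken
R3=4^1=5
R3=5+1=6
R4=6+1=7
CMP R4, 10  (cmp 7,10)
JNZ start: taken
R3=6^1=7
R3=7+1=8
R4=7+1=8
After step 21: R4 = 8.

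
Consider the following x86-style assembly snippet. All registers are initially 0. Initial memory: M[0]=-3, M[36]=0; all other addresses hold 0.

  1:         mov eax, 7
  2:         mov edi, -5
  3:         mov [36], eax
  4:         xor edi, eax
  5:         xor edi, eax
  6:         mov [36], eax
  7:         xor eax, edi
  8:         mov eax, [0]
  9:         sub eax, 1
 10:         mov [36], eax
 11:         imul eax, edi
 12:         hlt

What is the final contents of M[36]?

after mov eax, 7: eax=7
after mov edi, -5: edi=-5
mov [36], eax → M[36]=7
after xor edi, eax: edi=(-5)^7=-4
after xor edi, eax: edi=(-4)^7=-5
mov [36], eax → M[36]=7
after xor eax, edi: eax=7^(-5)=-4
after mov eax, [0]: eax=M[0]=-3
after sub eax, 1: eax=(-3)-1=-4
mov [36], eax → M[36]=-4
after imul eax, edi: eax=(-4)*(-5)=20
halt.

-4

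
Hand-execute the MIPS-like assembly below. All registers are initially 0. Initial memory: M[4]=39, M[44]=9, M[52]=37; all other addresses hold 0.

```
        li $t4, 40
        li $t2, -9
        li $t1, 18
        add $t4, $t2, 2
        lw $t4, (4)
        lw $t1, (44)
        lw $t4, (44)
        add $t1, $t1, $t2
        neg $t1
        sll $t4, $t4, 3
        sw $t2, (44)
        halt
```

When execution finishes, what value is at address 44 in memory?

-9

after li $t4, 40: $t4=40
after li $t2, -9: $t2=-9
after li $t1, 18: $t1=18
after add $t4, $t2, 2: $t4=(-9)+2=-7
after lw $t4, (4): $t4=M[4]=39
after lw $t1, (44): $t1=M[44]=9
after lw $t4, (44): $t4=M[44]=9
after add $t1, $t1, $t2: $t1=9+(-9)=0
after neg $t1: $t1=-(0)=0
after sll $t4, $t4, 3: $t4=9<<3=72
sw $t2, (44) → M[44]=-9
halt.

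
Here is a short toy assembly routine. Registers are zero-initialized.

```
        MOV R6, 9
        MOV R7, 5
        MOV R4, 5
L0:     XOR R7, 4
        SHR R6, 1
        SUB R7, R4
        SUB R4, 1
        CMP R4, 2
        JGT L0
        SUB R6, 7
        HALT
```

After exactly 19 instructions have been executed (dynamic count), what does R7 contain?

after MOV R6, 9: R6=9
after MOV R7, 5: R7=5
after MOV R4, 5: R4=5
after XOR R7, 4: R7=5^4=1
after SHR R6, 1: R6=9>>1=4
after SUB R7, R4: R7=1-5=-4
after SUB R4, 1: R4=5-1=4
CMP R4, 2  (cmp 4,2)
JGT L0: taken
after XOR R7, 4: R7=(-4)^4=-8
after SHR R6, 1: R6=4>>1=2
after SUB R7, R4: R7=(-8)-4=-12
after SUB R4, 1: R4=4-1=3
CMP R4, 2  (cmp 3,2)
JGT L0: taken
after XOR R7, 4: R7=(-12)^4=-16
after SHR R6, 1: R6=2>>1=1
after SUB R7, R4: R7=(-16)-3=-19
after SUB R4, 1: R4=3-1=2
After step 19: R7 = -19.

-19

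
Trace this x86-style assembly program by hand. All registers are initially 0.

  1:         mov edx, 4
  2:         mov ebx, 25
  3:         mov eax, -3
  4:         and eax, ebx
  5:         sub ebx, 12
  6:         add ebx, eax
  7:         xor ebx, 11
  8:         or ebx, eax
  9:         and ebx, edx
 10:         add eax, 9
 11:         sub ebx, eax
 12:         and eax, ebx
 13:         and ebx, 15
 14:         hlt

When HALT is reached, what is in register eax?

34

after mov edx, 4: edx=4
after mov ebx, 25: ebx=25
after mov eax, -3: eax=-3
after and eax, ebx: eax=(-3)&25=25
after sub ebx, 12: ebx=25-12=13
after add ebx, eax: ebx=13+25=38
after xor ebx, 11: ebx=38^11=45
after or ebx, eax: ebx=45|25=61
after and ebx, edx: ebx=61&4=4
after add eax, 9: eax=25+9=34
after sub ebx, eax: ebx=4-34=-30
after and eax, ebx: eax=34&(-30)=34
after and ebx, 15: ebx=(-30)&15=2
halt.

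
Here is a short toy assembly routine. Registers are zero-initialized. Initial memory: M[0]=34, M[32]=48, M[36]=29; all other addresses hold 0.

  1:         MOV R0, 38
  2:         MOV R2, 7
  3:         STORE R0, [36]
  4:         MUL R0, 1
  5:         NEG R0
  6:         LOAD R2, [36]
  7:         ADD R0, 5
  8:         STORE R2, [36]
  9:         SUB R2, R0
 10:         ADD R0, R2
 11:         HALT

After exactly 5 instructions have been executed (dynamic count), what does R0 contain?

R0=38
R2=7
STORE R0, [36] → M[36]=38
R0=38*1=38
R0=-(38)=-38
After step 5: R0 = -38.

-38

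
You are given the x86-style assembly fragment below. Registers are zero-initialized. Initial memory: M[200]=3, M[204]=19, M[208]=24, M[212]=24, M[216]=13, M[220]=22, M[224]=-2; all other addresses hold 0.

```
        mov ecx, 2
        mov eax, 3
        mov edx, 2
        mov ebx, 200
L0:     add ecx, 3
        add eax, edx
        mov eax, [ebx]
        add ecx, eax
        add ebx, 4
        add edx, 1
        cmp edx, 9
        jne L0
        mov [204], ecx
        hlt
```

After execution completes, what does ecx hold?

126

mov ecx, 2 → ecx=2
mov eax, 3 → eax=3
mov edx, 2 → edx=2
mov ebx, 200 → ebx=200
add ecx, 3 → ecx=2+3=5
add eax, edx → eax=3+2=5
mov eax, [ebx] → eax=M[200]=3
add ecx, eax → ecx=5+3=8
add ebx, 4 → ebx=200+4=204
add edx, 1 → edx=2+1=3
cmp edx, 9  (cmp 3,9)
jne L0: taken
add ecx, 3 → ecx=8+3=11
add eax, edx → eax=3+3=6
mov eax, [ebx] → eax=M[204]=19
add ecx, eax → ecx=11+19=30
add ebx, 4 → ebx=204+4=208
add edx, 1 → edx=3+1=4
cmp edx, 9  (cmp 4,9)
jne L0: taken
add ecx, 3 → ecx=30+3=33
add eax, edx → eax=19+4=23
mov eax, [ebx] → eax=M[208]=24
add ecx, eax → ecx=33+24=57
add ebx, 4 → ebx=208+4=212
add edx, 1 → edx=4+1=5
cmp edx, 9  (cmp 5,9)
jne L0: taken
add ecx, 3 → ecx=57+3=60
add eax, edx → eax=24+5=29
mov eax, [ebx] → eax=M[212]=24
add ecx, eax → ecx=60+24=84
add ebx, 4 → ebx=212+4=216
add edx, 1 → edx=5+1=6
cmp edx, 9  (cmp 6,9)
jne L0: taken
add ecx, 3 → ecx=84+3=87
add eax, edx → eax=24+6=30
mov eax, [ebx] → eax=M[216]=13
add ecx, eax → ecx=87+13=100
add ebx, 4 → ebx=216+4=220
add edx, 1 → edx=6+1=7
cmp edx, 9  (cmp 7,9)
jne L0: taken
add ecx, 3 → ecx=100+3=103
add eax, edx → eax=13+7=20
mov eax, [ebx] → eax=M[220]=22
add ecx, eax → ecx=103+22=125
add ebx, 4 → ebx=220+4=224
add edx, 1 → edx=7+1=8
cmp edx, 9  (cmp 8,9)
jne L0: taken
add ecx, 3 → ecx=125+3=128
add eax, edx → eax=22+8=30
mov eax, [ebx] → eax=M[224]=-2
add ecx, eax → ecx=128+(-2)=126
add ebx, 4 → ebx=224+4=228
add edx, 1 → edx=8+1=9
cmp edx, 9  (cmp 9,9)
jne L0: not taken
mov [204], ecx → M[204]=126
halt.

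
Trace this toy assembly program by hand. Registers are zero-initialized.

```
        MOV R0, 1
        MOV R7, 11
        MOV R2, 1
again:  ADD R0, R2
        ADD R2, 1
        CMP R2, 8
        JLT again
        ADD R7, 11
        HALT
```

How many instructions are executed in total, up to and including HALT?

after MOV R0, 1: R0=1
after MOV R7, 11: R7=11
after MOV R2, 1: R2=1
after ADD R0, R2: R0=1+1=2
after ADD R2, 1: R2=1+1=2
CMP R2, 8  (cmp 2,8)
JLT again: taken
after ADD R0, R2: R0=2+2=4
after ADD R2, 1: R2=2+1=3
CMP R2, 8  (cmp 3,8)
JLT again: taken
after ADD R0, R2: R0=4+3=7
after ADD R2, 1: R2=3+1=4
CMP R2, 8  (cmp 4,8)
JLT again: taken
after ADD R0, R2: R0=7+4=11
after ADD R2, 1: R2=4+1=5
CMP R2, 8  (cmp 5,8)
JLT again: taken
after ADD R0, R2: R0=11+5=16
after ADD R2, 1: R2=5+1=6
CMP R2, 8  (cmp 6,8)
JLT again: taken
after ADD R0, R2: R0=16+6=22
after ADD R2, 1: R2=6+1=7
CMP R2, 8  (cmp 7,8)
JLT again: taken
after ADD R0, R2: R0=22+7=29
after ADD R2, 1: R2=7+1=8
CMP R2, 8  (cmp 8,8)
JLT again: not taken
after ADD R7, 11: R7=11+11=22
halt.
Total executed instructions: 33.

33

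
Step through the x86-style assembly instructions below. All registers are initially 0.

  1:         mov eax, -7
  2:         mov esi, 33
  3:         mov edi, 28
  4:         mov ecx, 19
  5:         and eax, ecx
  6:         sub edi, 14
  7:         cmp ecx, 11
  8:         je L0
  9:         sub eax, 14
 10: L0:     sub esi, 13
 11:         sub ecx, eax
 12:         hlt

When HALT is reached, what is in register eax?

mov eax, -7 → eax=-7
mov esi, 33 → esi=33
mov edi, 28 → edi=28
mov ecx, 19 → ecx=19
and eax, ecx → eax=(-7)&19=17
sub edi, 14 → edi=28-14=14
cmp ecx, 11  (cmp 19,11)
je L0: not taken
sub eax, 14 → eax=17-14=3
sub esi, 13 → esi=33-13=20
sub ecx, eax → ecx=19-3=16
halt.

3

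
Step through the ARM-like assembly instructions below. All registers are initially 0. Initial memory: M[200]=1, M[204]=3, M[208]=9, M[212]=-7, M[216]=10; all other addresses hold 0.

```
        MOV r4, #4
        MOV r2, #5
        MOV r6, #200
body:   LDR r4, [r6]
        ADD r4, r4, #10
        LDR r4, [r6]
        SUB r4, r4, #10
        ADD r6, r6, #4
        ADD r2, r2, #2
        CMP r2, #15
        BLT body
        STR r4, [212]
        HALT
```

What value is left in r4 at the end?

MOV r4, #4 → r4=4
MOV r2, #5 → r2=5
MOV r6, #200 → r6=200
LDR r4, [r6] → r4=M[200]=1
ADD r4, r4, #10 → r4=1+10=11
LDR r4, [r6] → r4=M[200]=1
SUB r4, r4, #10 → r4=1-10=-9
ADD r6, r6, #4 → r6=200+4=204
ADD r2, r2, #2 → r2=5+2=7
CMP r2, #15  (cmp 7,15)
BLT body: taken
LDR r4, [r6] → r4=M[204]=3
ADD r4, r4, #10 → r4=3+10=13
LDR r4, [r6] → r4=M[204]=3
SUB r4, r4, #10 → r4=3-10=-7
ADD r6, r6, #4 → r6=204+4=208
ADD r2, r2, #2 → r2=7+2=9
CMP r2, #15  (cmp 9,15)
BLT body: taken
LDR r4, [r6] → r4=M[208]=9
ADD r4, r4, #10 → r4=9+10=19
LDR r4, [r6] → r4=M[208]=9
SUB r4, r4, #10 → r4=9-10=-1
ADD r6, r6, #4 → r6=208+4=212
ADD r2, r2, #2 → r2=9+2=11
CMP r2, #15  (cmp 11,15)
BLT body: taken
LDR r4, [r6] → r4=M[212]=-7
ADD r4, r4, #10 → r4=(-7)+10=3
LDR r4, [r6] → r4=M[212]=-7
SUB r4, r4, #10 → r4=(-7)-10=-17
ADD r6, r6, #4 → r6=212+4=216
ADD r2, r2, #2 → r2=11+2=13
CMP r2, #15  (cmp 13,15)
BLT body: taken
LDR r4, [r6] → r4=M[216]=10
ADD r4, r4, #10 → r4=10+10=20
LDR r4, [r6] → r4=M[216]=10
SUB r4, r4, #10 → r4=10-10=0
ADD r6, r6, #4 → r6=216+4=220
ADD r2, r2, #2 → r2=13+2=15
CMP r2, #15  (cmp 15,15)
BLT body: not taken
STR r4, [212] → M[212]=0
halt.

0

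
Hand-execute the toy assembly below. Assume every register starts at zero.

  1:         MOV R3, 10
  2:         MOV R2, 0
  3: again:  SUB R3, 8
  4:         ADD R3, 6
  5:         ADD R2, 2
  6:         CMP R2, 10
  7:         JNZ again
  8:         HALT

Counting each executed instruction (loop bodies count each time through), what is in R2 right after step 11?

MOV R3, 10 → R3=10
MOV R2, 0 → R2=0
SUB R3, 8 → R3=10-8=2
ADD R3, 6 → R3=2+6=8
ADD R2, 2 → R2=0+2=2
CMP R2, 10  (cmp 2,10)
JNZ again: taken
SUB R3, 8 → R3=8-8=0
ADD R3, 6 → R3=0+6=6
ADD R2, 2 → R2=2+2=4
CMP R2, 10  (cmp 4,10)
After step 11: R2 = 4.

4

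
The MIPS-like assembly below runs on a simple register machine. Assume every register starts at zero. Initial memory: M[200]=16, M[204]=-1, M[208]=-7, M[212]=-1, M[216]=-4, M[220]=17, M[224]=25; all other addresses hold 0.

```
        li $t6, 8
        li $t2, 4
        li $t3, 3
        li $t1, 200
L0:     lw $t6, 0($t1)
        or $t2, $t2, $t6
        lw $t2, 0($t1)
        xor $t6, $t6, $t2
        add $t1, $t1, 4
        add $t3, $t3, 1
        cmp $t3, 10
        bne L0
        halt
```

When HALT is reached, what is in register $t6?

0

after li $t6, 8: $t6=8
after li $t2, 4: $t2=4
after li $t3, 3: $t3=3
after li $t1, 200: $t1=200
after lw $t6, 0($t1): $t6=M[200]=16
after or $t2, $t2, $t6: $t2=4|16=20
after lw $t2, 0($t1): $t2=M[200]=16
after xor $t6, $t6, $t2: $t6=16^16=0
after add $t1, $t1, 4: $t1=200+4=204
after add $t3, $t3, 1: $t3=3+1=4
cmp $t3, 10  (cmp 4,10)
bne L0: taken
after lw $t6, 0($t1): $t6=M[204]=-1
after or $t2, $t2, $t6: $t2=16|(-1)=-1
after lw $t2, 0($t1): $t2=M[204]=-1
after xor $t6, $t6, $t2: $t6=(-1)^(-1)=0
after add $t1, $t1, 4: $t1=204+4=208
after add $t3, $t3, 1: $t3=4+1=5
cmp $t3, 10  (cmp 5,10)
bne L0: taken
after lw $t6, 0($t1): $t6=M[208]=-7
after or $t2, $t2, $t6: $t2=(-1)|(-7)=-1
after lw $t2, 0($t1): $t2=M[208]=-7
after xor $t6, $t6, $t2: $t6=(-7)^(-7)=0
after add $t1, $t1, 4: $t1=208+4=212
after add $t3, $t3, 1: $t3=5+1=6
cmp $t3, 10  (cmp 6,10)
bne L0: taken
after lw $t6, 0($t1): $t6=M[212]=-1
after or $t2, $t2, $t6: $t2=(-7)|(-1)=-1
after lw $t2, 0($t1): $t2=M[212]=-1
after xor $t6, $t6, $t2: $t6=(-1)^(-1)=0
after add $t1, $t1, 4: $t1=212+4=216
after add $t3, $t3, 1: $t3=6+1=7
cmp $t3, 10  (cmp 7,10)
bne L0: taken
after lw $t6, 0($t1): $t6=M[216]=-4
after or $t2, $t2, $t6: $t2=(-1)|(-4)=-1
after lw $t2, 0($t1): $t2=M[216]=-4
after xor $t6, $t6, $t2: $t6=(-4)^(-4)=0
after add $t1, $t1, 4: $t1=216+4=220
after add $t3, $t3, 1: $t3=7+1=8
cmp $t3, 10  (cmp 8,10)
bne L0: taken
after lw $t6, 0($t1): $t6=M[220]=17
after or $t2, $t2, $t6: $t2=(-4)|17=-3
after lw $t2, 0($t1): $t2=M[220]=17
after xor $t6, $t6, $t2: $t6=17^17=0
after add $t1, $t1, 4: $t1=220+4=224
after add $t3, $t3, 1: $t3=8+1=9
cmp $t3, 10  (cmp 9,10)
bne L0: taken
after lw $t6, 0($t1): $t6=M[224]=25
after or $t2, $t2, $t6: $t2=17|25=25
after lw $t2, 0($t1): $t2=M[224]=25
after xor $t6, $t6, $t2: $t6=25^25=0
after add $t1, $t1, 4: $t1=224+4=228
after add $t3, $t3, 1: $t3=9+1=10
cmp $t3, 10  (cmp 10,10)
bne L0: not taken
halt.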